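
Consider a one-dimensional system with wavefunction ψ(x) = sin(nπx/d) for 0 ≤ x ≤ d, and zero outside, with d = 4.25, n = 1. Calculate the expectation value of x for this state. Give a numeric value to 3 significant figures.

2.13

⟨x⟩ = ∫ x·|ψ|² dx / ∫|ψ|² dx (integrals over the domain).
With sin²θ = (1 − cos2θ)/2 on 0 ≤ x ≤ d: ∫sin²(nπx/d) dx = d/2, ∫x·sin²(nπx/d) dx = d²/4, ∫x²·sin²(nπx/d) dx = d³·(1/6 − 1/(4n²π²)); higher powers xᵏ the same way, integrating xᵏ·cos(2nπx/d) by parts.
State is unnormalized: ∫|ψ|² dx = 2.1250, and ∫ψ*·x·ψ dx = 4.5156, so ⟨x⟩ = 4.5156 / 2.1250.
⟨x⟩ = 2.1250.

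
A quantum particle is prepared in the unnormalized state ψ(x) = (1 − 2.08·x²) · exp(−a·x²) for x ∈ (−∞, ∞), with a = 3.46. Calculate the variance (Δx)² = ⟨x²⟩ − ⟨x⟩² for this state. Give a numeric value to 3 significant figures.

0.0412

Compute ⟨x⟩ and ⟨x²⟩ separately, then (Δx)² = ⟨x²⟩ − ⟨x⟩².
Expand each integrand as polynomial × e^(−2ax²) and use ∫x^(2j)·e^(−2ax²) dx = (2j−1)!!/(4a)^j · √(π/(2a)), odd powers → 0; here √(π/(2a)) = 0.67379.
Normalization: ∫|ψ|² dx = 0.51692.
⟨x⟩ = 0.0000 and ⟨x²⟩ = 0.041164.
(Δx)² = 0.041164 − (0.0000)² = 0.041164.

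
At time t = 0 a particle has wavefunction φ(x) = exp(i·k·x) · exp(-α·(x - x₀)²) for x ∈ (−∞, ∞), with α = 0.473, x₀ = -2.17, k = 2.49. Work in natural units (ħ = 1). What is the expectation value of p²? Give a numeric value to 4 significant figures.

6.673

p² φ = −ħ² d²φ/dx²; ⟨p²⟩ = −ħ² ∫ φ*·φ'' dx / ∫|φ|² dx.
Gaussian moments (u = x − x₀): ∫u^(2j)·e^(−2αu²) du = (2j−1)!!/(4α)^j · √(π/(2α)), odd powers integrate to 0; here √(π/(2α)) = 1.8223. Derivatives: φ′ = (ik − 2αu)·φ, φ″ = ((ik − 2αu)² − 2α)·φ; the odd-in-u pieces drop out.
State is unnormalized: ∫|φ|² dx = 1.8223, and ∫φ*·(−ħ² φ'') dx = 12.161, so ⟨p²⟩ = 12.161 / 1.8223.
⟨p²⟩ = 6.6731.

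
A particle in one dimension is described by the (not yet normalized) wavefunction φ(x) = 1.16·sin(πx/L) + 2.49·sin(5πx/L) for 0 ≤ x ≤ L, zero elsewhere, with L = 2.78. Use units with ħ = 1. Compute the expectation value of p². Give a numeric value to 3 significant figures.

p² φ = −ħ² d²φ/dx²; ⟨p²⟩ = −ħ² ∫ φ*·φ'' dx / ∫|φ|² dx.
d²/dx² sin(jπx/L) = −(jπ/L)²·sin(jπx/L); on 0 ≤ x ≤ L, ∫sin²(jπx/L) dx = L/2 and ∫sin(jπx/L)·sin(lπx/L) dx = 0 for j ≠ l, so only diagonal terms survive in ∫|φ|² and ∫φ·φ″; ∫φ·φ′ dx = [φ²/2] between the walls = 0.
State is unnormalized: ∫|φ|² dx = 10.489, and ∫φ*·(−ħ² φ'') dx = 277.53, so ⟨p²⟩ = 277.53 / 10.489.
⟨p²⟩ = 26.461.

26.5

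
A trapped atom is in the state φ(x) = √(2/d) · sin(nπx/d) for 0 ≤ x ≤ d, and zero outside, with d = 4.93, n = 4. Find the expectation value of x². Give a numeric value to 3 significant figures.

8.02

⟨x²⟩ = ∫ x²·|φ|² dx (integrals over the domain).
With sin²θ = (1 − cos2θ)/2 on 0 ≤ x ≤ d: ∫sin²(nπx/d) dx = d/2, ∫x·sin²(nπx/d) dx = d²/4, ∫x²·sin²(nπx/d) dx = d³·(1/6 − 1/(4n²π²)); higher powers xᵏ the same way, integrating xᵏ·cos(2nπx/d) by parts.
⟨x²⟩ = 8.0247.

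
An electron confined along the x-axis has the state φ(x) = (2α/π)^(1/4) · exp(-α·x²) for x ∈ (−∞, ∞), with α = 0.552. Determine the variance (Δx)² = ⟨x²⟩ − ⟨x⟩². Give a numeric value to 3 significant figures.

0.453

Compute ⟨x⟩ and ⟨x²⟩ separately, then (Δx)² = ⟨x²⟩ − ⟨x⟩².
Gaussian moments: ∫x^(2j)·e^(−2αx²) dx = (2j−1)!!/(4α)^j · √(π/(2α)), odd powers integrate to 0; here √(π/(2α)) = 1.6869.
⟨x⟩ = 0.0000 and ⟨x²⟩ = 0.45290.
(Δx)² = 0.45290 − (0.0000)² = 0.45290.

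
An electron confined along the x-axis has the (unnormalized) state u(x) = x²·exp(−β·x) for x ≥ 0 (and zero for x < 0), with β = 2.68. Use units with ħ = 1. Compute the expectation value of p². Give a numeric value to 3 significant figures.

2.39

p² u = −ħ² d²u/dx²; ⟨p²⟩ = −ħ² ∫ u*·u'' dx / ∫|u|² dx.
Differentiate x²·exp(−β·x) with the product rule; every integrand then reduces to terms xʲ·e^(−2βx) on [0, ∞), with ∫₀^∞ xʲ·e^(−2βx) dx = j!/(2β)^(j+1).
State is unnormalized: ∫|u|² dx = 0.0054248, and ∫u*·(−ħ² u'') dx = 0.012988, so ⟨p²⟩ = 0.012988 / 0.0054248.
⟨p²⟩ = 2.3941.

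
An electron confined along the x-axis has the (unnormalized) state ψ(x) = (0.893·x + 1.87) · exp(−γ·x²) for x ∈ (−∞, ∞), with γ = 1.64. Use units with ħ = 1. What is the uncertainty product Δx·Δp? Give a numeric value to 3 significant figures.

Δx = √(⟨x²⟩−⟨x⟩²), Δp = √(⟨p²⟩−⟨p⟩²).
Expand each integrand as polynomial × e^(−2γx²) and use ∫x^(2j)·e^(−2γx²) dx = (2j−1)!!/(4γ)^j · √(π/(2γ)), odd powers → 0; here √(π/(2γ)) = 0.97867. Differentiate with the product rule, d/dx e^(−γx²) = −2γx·e^(−γx²).
Normalization: ∫|ψ|² dx = 3.5413.
⟨x⟩ = 0.14070, ⟨x²⟩ = 0.16268 ⇒ Δx = 0.37800.
⟨p⟩ = 0.0000, ⟨p²⟩ = 1.7502 ⇒ Δp = 1.3229.
Δx·Δp = 0.50008.

0.500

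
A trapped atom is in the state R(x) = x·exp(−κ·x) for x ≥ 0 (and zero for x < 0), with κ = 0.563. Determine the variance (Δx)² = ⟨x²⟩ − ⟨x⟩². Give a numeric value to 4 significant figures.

2.366

Compute ⟨x⟩ and ⟨x²⟩ separately, then (Δx)² = ⟨x²⟩ − ⟨x⟩².
Every integrand reduces to terms xʲ·e^(−2κx) on [0, ∞); use ∫₀^∞ xʲ·e^(−2κx) dx = j!/(2κ)^(j+1).
Normalization: ∫|R|² dx = 1.4009.
⟨x⟩ = 2.6643 and ⟨x²⟩ = 9.4646.
(Δx)² = 9.4646 − (2.6643)² = 2.3662.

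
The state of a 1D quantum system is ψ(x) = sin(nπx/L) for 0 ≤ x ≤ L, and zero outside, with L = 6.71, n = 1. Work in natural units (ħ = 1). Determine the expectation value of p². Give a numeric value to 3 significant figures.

0.219

p² ψ = −ħ² d²ψ/dx²; ⟨p²⟩ = −ħ² ∫ ψ*·ψ'' dx / ∫|ψ|² dx.
d/dx sin(nπx/L) = (nπ/L)·cos(nπx/L) and d²/dx² sin(nπx/L) = −(nπ/L)²·sin(nπx/L); on 0 ≤ x ≤ L, ∫sin²(nπx/L) dx = L/2 and ∫sin(nπx/L)·cos(nπx/L) dx = 0.
State is unnormalized: ∫|ψ|² dx = 3.3550, and ∫ψ*·(−ħ² ψ'') dx = 0.73544, so ⟨p²⟩ = 0.73544 / 3.3550.
⟨p²⟩ = 0.21921.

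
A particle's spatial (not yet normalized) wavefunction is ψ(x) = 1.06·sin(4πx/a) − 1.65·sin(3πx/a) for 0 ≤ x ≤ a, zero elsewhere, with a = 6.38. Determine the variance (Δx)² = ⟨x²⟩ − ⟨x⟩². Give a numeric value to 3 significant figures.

1.87

Compute ⟨x⟩ and ⟨x²⟩ separately, then (Δx)² = ⟨x²⟩ − ⟨x⟩².
On 0 ≤ x ≤ a (j ≠ l): ∫sin²(jπx/a) dx = a/2, ∫sin(jπx/a)·sin(lπx/a) dx = 0; diagonal moments ∫x·sin²(jπx/a) dx = a²/4, ∫x²·sin²(jπx/a) dx = a³·(1/6 − 1/(4j²π²)); cross terms ∫x·sin(jπx/a)·sin(lπx/a) dx = 0 for j + l even and −4jla²/(π²(j² − l²)²) for j + l odd, ∫x²·sin(jπx/a)·sin(lπx/a) dx = (−1)^(j+l)·4jla³/(π²(j² − l²)²); higher powers the same way via product-to-sum and parts.
Normalization: ∫|ψ|² dx = 12.269.
⟨x⟩ = 4.3418 and ⟨x²⟩ = 20.717.
(Δx)² = 20.717 − (4.3418)² = 1.8654.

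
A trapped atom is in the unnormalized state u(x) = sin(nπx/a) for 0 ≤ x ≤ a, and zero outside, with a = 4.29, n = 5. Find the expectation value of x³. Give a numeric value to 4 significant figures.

19.50

⟨x³⟩ = ∫ x³·|u|² dx / ∫|u|² dx (integrals over the domain).
With sin²θ = (1 − cos2θ)/2 on 0 ≤ x ≤ a: ∫sin²(nπx/a) dx = a/2, ∫x·sin²(nπx/a) dx = a²/4, ∫x²·sin²(nπx/a) dx = a³·(1/6 − 1/(4n²π²)); higher powers xᵏ the same way, integrating xᵏ·cos(2nπx/a) by parts.
State is unnormalized: ∫|u|² dx = 2.1450, and ∫u*·x³·u dx = 41.824, so ⟨x³⟩ = 41.824 / 2.1450.
⟨x³⟩ = 19.498.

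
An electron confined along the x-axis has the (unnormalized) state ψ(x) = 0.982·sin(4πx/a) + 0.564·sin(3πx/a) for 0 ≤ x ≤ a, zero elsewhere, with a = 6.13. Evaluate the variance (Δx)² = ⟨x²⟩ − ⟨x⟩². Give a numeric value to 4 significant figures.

Compute ⟨x⟩ and ⟨x²⟩ separately, then (Δx)² = ⟨x²⟩ − ⟨x⟩².
On 0 ≤ x ≤ a (j ≠ l): ∫sin²(jπx/a) dx = a/2, ∫sin(jπx/a)·sin(lπx/a) dx = 0; diagonal moments ∫x·sin²(jπx/a) dx = a²/4, ∫x²·sin²(jπx/a) dx = a³·(1/6 − 1/(4j²π²)); cross terms ∫x·sin(jπx/a)·sin(lπx/a) dx = 0 for j + l even and −4jla²/(π²(j² − l²)²) for j + l odd, ∫x²·sin(jπx/a)·sin(lπx/a) dx = (−1)^(j+l)·4jla³/(π²(j² − l²)²); higher powers the same way via product-to-sum and parts.
Normalization: ∫|ψ|² dx = 3.9306.
⟨x⟩ = 2.0139 and ⟨x²⟩ = 5.9407.
(Δx)² = 5.9407 − (2.0139)² = 1.8848.

1.885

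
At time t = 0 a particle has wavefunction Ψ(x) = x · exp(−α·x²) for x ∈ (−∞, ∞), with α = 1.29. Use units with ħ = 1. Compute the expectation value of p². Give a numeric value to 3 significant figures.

3.87

p² Ψ = −ħ² d²Ψ/dx²; ⟨p²⟩ = −ħ² ∫ Ψ*·Ψ'' dx / ∫|Ψ|² dx.
Expand each integrand as polynomial × e^(−2αx²) and use ∫x^(2j)·e^(−2αx²) dx = (2j−1)!!/(4α)^j · √(π/(2α)), odd powers → 0; here √(π/(2α)) = 1.1035. Differentiate with the product rule, d/dx e^(−αx²) = −2αx·e^(−αx²).
State is unnormalized: ∫|Ψ|² dx = 0.21385, and ∫Ψ*·(−ħ² Ψ'') dx = 0.82761, so ⟨p²⟩ = 0.82761 / 0.21385.
⟨p²⟩ = 3.8700.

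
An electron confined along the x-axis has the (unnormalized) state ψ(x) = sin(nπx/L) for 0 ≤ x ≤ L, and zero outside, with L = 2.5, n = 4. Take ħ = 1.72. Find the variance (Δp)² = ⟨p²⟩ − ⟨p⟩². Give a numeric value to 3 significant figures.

74.7

Compute ⟨p⟩ and ⟨p²⟩ separately; (Δp)² = ⟨p²⟩ − ⟨p⟩².
d/dx sin(nπx/L) = (nπ/L)·cos(nπx/L) and d²/dx² sin(nπx/L) = −(nπ/L)²·sin(nπx/L); on 0 ≤ x ≤ L, ∫sin²(nπx/L) dx = L/2 and ∫sin(nπx/L)·cos(nπx/L) dx = 0.
Normalization: ∫|ψ|² dx = 1.2500.
⟨p⟩ = 0.0000 and ⟨p²⟩ = 74.747.
(Δp)² = 74.747 − (0.0000)² = 74.747.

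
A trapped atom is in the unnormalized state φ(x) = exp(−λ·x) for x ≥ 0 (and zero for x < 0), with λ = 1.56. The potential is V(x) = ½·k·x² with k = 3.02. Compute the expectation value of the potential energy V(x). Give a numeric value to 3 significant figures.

0.310

⟨V⟩ = ∫ V(x)·|φ|² dx / ∫|φ|² dx.
Every integrand reduces to terms xʲ·e^(−2λx) on [0, ∞); use ∫₀^∞ xʲ·e^(−2λx) dx = j!/(2λ)^(j+1).
State is unnormalized: ∫|φ|² dx = 0.32051, and ∫φ*·V(x)·φ dx = 0.099436, so ⟨V⟩ = 0.099436 / 0.32051.
⟨V⟩ = 0.31024.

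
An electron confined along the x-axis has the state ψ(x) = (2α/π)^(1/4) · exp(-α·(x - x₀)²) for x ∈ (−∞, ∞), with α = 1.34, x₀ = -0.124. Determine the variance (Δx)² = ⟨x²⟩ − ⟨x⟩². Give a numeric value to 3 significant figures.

0.187

Compute ⟨x⟩ and ⟨x²⟩ separately, then (Δx)² = ⟨x²⟩ − ⟨x⟩².
Gaussian moments (u = x − x₀): ∫u^(2j)·e^(−2αu²) du = (2j−1)!!/(4α)^j · √(π/(2α)), odd powers integrate to 0; here √(π/(2α)) = 1.0827.
⟨x⟩ = -0.12400 and ⟨x²⟩ = 0.20194.
(Δx)² = 0.20194 − (-0.12400)² = 0.18657.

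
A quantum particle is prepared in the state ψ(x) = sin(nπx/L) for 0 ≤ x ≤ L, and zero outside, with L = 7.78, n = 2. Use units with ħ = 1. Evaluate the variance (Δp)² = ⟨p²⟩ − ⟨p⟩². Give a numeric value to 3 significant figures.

0.652

Compute ⟨p⟩ and ⟨p²⟩ separately; (Δp)² = ⟨p²⟩ − ⟨p⟩².
d/dx sin(nπx/L) = (nπ/L)·cos(nπx/L) and d²/dx² sin(nπx/L) = −(nπ/L)²·sin(nπx/L); on 0 ≤ x ≤ L, ∫sin²(nπx/L) dx = L/2 and ∫sin(nπx/L)·cos(nπx/L) dx = 0.
Normalization: ∫|ψ|² dx = 3.8900.
⟨p⟩ = 0.0000 and ⟨p²⟩ = 0.65223.
(Δp)² = 0.65223 − (0.0000)² = 0.65223.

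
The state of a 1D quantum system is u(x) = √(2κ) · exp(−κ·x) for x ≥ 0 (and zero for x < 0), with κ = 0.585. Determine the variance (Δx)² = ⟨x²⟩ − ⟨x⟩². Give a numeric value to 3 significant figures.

Compute ⟨x⟩ and ⟨x²⟩ separately, then (Δx)² = ⟨x²⟩ − ⟨x⟩².
Every integrand reduces to terms xʲ·e^(−2κx) on [0, ∞); use ∫₀^∞ xʲ·e^(−2κx) dx = j!/(2κ)^(j+1).
⟨x⟩ = 0.85470 and ⟨x²⟩ = 1.4610.
(Δx)² = 1.4610 − (0.85470)² = 0.73051.

0.731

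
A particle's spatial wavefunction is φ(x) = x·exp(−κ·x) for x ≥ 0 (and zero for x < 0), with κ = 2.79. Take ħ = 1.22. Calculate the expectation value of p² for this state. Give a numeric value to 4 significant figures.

11.59

p² φ = −ħ² d²φ/dx²; ⟨p²⟩ = −ħ² ∫ φ*·φ'' dx / ∫|φ|² dx.
Differentiate x·exp(−κ·x) with the product rule; every integrand then reduces to terms xʲ·e^(−2κx) on [0, ∞), with ∫₀^∞ xʲ·e^(−2κx) dx = j!/(2κ)^(j+1).
State is unnormalized: ∫|φ|² dx = 0.011511, and ∫φ*·(−ħ² φ'') dx = 0.13337, so ⟨p²⟩ = 0.13337 / 0.011511.
⟨p²⟩ = 11.586.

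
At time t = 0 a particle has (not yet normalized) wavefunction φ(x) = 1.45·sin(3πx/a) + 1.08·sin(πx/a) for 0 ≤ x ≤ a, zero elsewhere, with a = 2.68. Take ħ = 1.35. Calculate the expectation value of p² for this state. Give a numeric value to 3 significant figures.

15.4

p² φ = −ħ² d²φ/dx²; ⟨p²⟩ = −ħ² ∫ φ*·φ'' dx / ∫|φ|² dx.
d²/dx² sin(jπx/a) = −(jπ/a)²·sin(jπx/a); on 0 ≤ x ≤ a, ∫sin²(jπx/a) dx = a/2 and ∫sin(jπx/a)·sin(lπx/a) dx = 0 for j ≠ l, so only diagonal terms survive in ∫|φ|² and ∫φ·φ″; ∫φ·φ′ dx = [φ²/2] between the walls = 0.
State is unnormalized: ∫|φ|² dx = 4.3803, and ∫φ*·(−ħ² φ'') dx = 67.415, so ⟨p²⟩ = 67.415 / 4.3803.
⟨p²⟩ = 15.390.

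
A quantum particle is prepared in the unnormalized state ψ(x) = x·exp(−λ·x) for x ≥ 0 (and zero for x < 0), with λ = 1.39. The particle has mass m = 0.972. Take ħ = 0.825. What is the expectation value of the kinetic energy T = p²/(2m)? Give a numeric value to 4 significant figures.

T = −(ħ²/2m) d²/dx², so ⟨T⟩ = −(ħ²/2m) ∫ ψ*·ψ'' dx / ∫|ψ|² dx; with m = 0.972.
Differentiate x·exp(−λ·x) with the product rule; every integrand then reduces to terms xʲ·e^(−2λx) on [0, ∞), with ∫₀^∞ xʲ·e^(−2λx) dx = j!/(2λ)^(j+1).
State is unnormalized: ∫|ψ|² dx = 0.093088, and ∫ψ*·(−ħ²/2m · ψ'') dx = 0.062970, so ⟨T⟩ = 0.062970 / 0.093088.
⟨T⟩ = 0.67646.

0.6765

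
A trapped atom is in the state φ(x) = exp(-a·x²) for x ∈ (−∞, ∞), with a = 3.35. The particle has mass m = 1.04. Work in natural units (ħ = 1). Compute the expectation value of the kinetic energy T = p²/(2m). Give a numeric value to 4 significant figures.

T = −(ħ²/2m) d²/dx², so ⟨T⟩ = −(ħ²/2m) ∫ φ*·φ'' dx / ∫|φ|² dx; with m = 1.04.
Gaussian moments: ∫x^(2j)·e^(−2ax²) dx = (2j−1)!!/(4a)^j · √(π/(2a)), odd powers integrate to 0; here √(π/(2a)) = 0.68476. Derivatives: d/dx e^(−ax²) = −2ax·e^(−ax²), d²/dx² e^(−ax²) = (4a²x² − 2a)·e^(−ax²).
State is unnormalized: ∫|φ|² dx = 0.68476, and ∫φ*·(−ħ²/2m · φ'') dx = 1.1029, so ⟨T⟩ = 1.1029 / 0.68476.
⟨T⟩ = 1.6106.

1.611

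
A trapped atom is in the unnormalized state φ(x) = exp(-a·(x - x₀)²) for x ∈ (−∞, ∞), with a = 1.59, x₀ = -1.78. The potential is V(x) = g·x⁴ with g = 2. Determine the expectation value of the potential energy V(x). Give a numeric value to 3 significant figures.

26.2

⟨V⟩ = ∫ V(x)·|φ|² dx / ∫|φ|² dx.
Gaussian moments (u = x − x₀): ∫u^(2j)·e^(−2au²) du = (2j−1)!!/(4a)^j · √(π/(2a)), odd powers integrate to 0; here √(π/(2a)) = 0.99394.
State is unnormalized: ∫|φ|² dx = 0.99394, and ∫φ*·V(x)·φ dx = 26.045, so ⟨V⟩ = 26.045 / 0.99394.
⟨V⟩ = 26.204.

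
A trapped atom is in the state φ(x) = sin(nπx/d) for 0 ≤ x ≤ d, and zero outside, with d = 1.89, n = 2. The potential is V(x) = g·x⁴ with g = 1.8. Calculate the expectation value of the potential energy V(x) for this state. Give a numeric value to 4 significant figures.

⟨V⟩ = ∫ V(x)·|φ|² dx / ∫|φ|² dx.
With sin²θ = (1 − cos2θ)/2 on 0 ≤ x ≤ d: ∫sin²(nπx/d) dx = d/2, ∫x·sin²(nπx/d) dx = d²/4, ∫x²·sin²(nπx/d) dx = d³·(1/6 − 1/(4n²π²)); higher powers xᵏ the same way, integrating xᵏ·cos(2nπx/d) by parts.
State is unnormalized: ∫|φ|² dx = 0.94500, and ∫φ*·V(x)·φ dx = 3.8120, so ⟨V⟩ = 3.8120 / 0.94500.
⟨V⟩ = 4.0339.

4.034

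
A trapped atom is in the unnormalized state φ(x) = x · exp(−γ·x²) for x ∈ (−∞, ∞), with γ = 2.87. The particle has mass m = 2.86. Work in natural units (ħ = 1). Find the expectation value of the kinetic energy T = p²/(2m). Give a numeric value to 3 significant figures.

1.51

T = −(ħ²/2m) d²/dx², so ⟨T⟩ = −(ħ²/2m) ∫ φ*·φ'' dx / ∫|φ|² dx; with m = 2.86.
Expand each integrand as polynomial × e^(−2γx²) and use ∫x^(2j)·e^(−2γx²) dx = (2j−1)!!/(4γ)^j · √(π/(2γ)), odd powers → 0; here √(π/(2γ)) = 0.73981. Differentiate with the product rule, d/dx e^(−γx²) = −2γx·e^(−γx²).
State is unnormalized: ∫|φ|² dx = 0.064443, and ∫φ*·(−ħ²/2m · φ'') dx = 0.097003, so ⟨T⟩ = 0.097003 / 0.064443.
⟨T⟩ = 1.5052.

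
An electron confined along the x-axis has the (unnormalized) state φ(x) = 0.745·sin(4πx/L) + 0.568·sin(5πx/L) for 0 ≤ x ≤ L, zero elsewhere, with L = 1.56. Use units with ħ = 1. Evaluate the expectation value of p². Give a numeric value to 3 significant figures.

p² φ = −ħ² d²φ/dx²; ⟨p²⟩ = −ħ² ∫ φ*·φ'' dx / ∫|φ|² dx.
d²/dx² sin(jπx/L) = −(jπ/L)²·sin(jπx/L); on 0 ≤ x ≤ L, ∫sin²(jπx/L) dx = L/2 and ∫sin(jπx/L)·sin(lπx/L) dx = 0 for j ≠ l, so only diagonal terms survive in ∫|φ|² and ∫φ·φ″; ∫φ·φ′ dx = [φ²/2] between the walls = 0.
State is unnormalized: ∫|φ|² dx = 0.68457, and ∫φ*·(−ħ² φ'') dx = 53.606, so ⟨p²⟩ = 53.606 / 0.68457.
⟨p²⟩ = 78.306.

78.3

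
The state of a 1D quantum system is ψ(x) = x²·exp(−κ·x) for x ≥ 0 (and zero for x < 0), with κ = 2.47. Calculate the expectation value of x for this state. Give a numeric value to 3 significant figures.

1.01

⟨x⟩ = ∫ x·|ψ|² dx / ∫|ψ|² dx (integrals over the domain).
Every integrand reduces to terms xʲ·e^(−2κx) on [0, ∞); use ∫₀^∞ xʲ·e^(−2κx) dx = j!/(2κ)^(j+1).
State is unnormalized: ∫|ψ|² dx = 0.0081579, and ∫ψ*·x·ψ dx = 0.0082569, so ⟨x⟩ = 0.0082569 / 0.0081579.
⟨x⟩ = 1.0121.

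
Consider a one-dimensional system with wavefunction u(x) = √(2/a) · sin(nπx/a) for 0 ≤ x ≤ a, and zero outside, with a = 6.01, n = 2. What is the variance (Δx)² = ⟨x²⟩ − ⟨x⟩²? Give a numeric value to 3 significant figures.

Compute ⟨x⟩ and ⟨x²⟩ separately, then (Δx)² = ⟨x²⟩ − ⟨x⟩².
With sin²θ = (1 − cos2θ)/2 on 0 ≤ x ≤ a: ∫sin²(nπx/a) dx = a/2, ∫x·sin²(nπx/a) dx = a²/4, ∫x²·sin²(nπx/a) dx = a³·(1/6 − 1/(4n²π²)); higher powers xᵏ the same way, integrating xᵏ·cos(2nπx/a) by parts.
⟨x⟩ = 3.0050 and ⟨x²⟩ = 11.583.
(Δx)² = 11.583 − (3.0050)² = 2.5525.

2.55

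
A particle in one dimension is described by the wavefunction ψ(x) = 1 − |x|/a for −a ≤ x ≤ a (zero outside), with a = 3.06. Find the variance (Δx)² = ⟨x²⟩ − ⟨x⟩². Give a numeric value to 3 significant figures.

Compute ⟨x⟩ and ⟨x²⟩ separately, then (Δx)² = ⟨x²⟩ − ⟨x⟩².
ψ is even, so ∫ over [−a, a] = 2∫₀ᵃ with ψ = 1 − x/a there: ∫₀ᵃ (1 − x/a)² dx = a/3, ∫₀ᵃ x²(1 − x/a)² dx = a³/30, ∫₀ᵃ x⁴(1 − x/a)² dx = a⁵/105.
Normalization: ∫|ψ|² dx = 2.0400.
⟨x⟩ = 0.0000 and ⟨x²⟩ = 0.93636.
(Δx)² = 0.93636 − (0.0000)² = 0.93636.

0.936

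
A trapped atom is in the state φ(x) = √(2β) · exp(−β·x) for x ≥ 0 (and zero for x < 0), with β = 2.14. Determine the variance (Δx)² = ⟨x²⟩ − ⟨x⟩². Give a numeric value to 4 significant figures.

0.05459

Compute ⟨x⟩ and ⟨x²⟩ separately, then (Δx)² = ⟨x²⟩ − ⟨x⟩².
Every integrand reduces to terms xʲ·e^(−2βx) on [0, ∞); use ∫₀^∞ xʲ·e^(−2βx) dx = j!/(2β)^(j+1).
⟨x⟩ = 0.23364 and ⟨x²⟩ = 0.10918.
(Δx)² = 0.10918 − (0.23364)² = 0.054590.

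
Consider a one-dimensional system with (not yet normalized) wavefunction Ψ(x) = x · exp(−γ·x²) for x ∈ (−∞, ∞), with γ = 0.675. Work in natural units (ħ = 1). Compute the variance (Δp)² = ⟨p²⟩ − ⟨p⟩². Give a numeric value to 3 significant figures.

Compute ⟨p⟩ and ⟨p²⟩ separately; (Δp)² = ⟨p²⟩ − ⟨p⟩².
Expand each integrand as polynomial × e^(−2γx²) and use ∫x^(2j)·e^(−2γx²) dx = (2j−1)!!/(4γ)^j · √(π/(2γ)), odd powers → 0; here √(π/(2γ)) = 1.5255. Differentiate with the product rule, d/dx e^(−γx²) = −2γx·e^(−γx²).
Normalization: ∫|Ψ|² dx = 0.56499.
⟨p⟩ = 0.0000 and ⟨p²⟩ = 2.0250.
(Δp)² = 2.0250 − (0.0000)² = 2.0250.

2.03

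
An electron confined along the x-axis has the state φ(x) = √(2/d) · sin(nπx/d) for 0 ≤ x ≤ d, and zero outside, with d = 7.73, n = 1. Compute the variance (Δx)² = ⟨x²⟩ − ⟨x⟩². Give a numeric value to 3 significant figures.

Compute ⟨x⟩ and ⟨x²⟩ separately, then (Δx)² = ⟨x²⟩ − ⟨x⟩².
With sin²θ = (1 − cos2θ)/2 on 0 ≤ x ≤ d: ∫sin²(nπx/d) dx = d/2, ∫x·sin²(nπx/d) dx = d²/4, ∫x²·sin²(nπx/d) dx = d³·(1/6 − 1/(4n²π²)); higher powers xᵏ the same way, integrating xᵏ·cos(2nπx/d) by parts.
⟨x⟩ = 3.8650 and ⟨x²⟩ = 16.891.
(Δx)² = 16.891 − (3.8650)² = 1.9523.

1.95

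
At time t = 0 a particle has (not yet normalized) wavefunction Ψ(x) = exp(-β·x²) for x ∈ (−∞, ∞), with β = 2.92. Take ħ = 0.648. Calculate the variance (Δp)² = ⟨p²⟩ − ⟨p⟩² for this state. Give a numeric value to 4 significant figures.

1.226

Compute ⟨p⟩ and ⟨p²⟩ separately; (Δp)² = ⟨p²⟩ − ⟨p⟩².
Gaussian moments: ∫x^(2j)·e^(−2βx²) dx = (2j−1)!!/(4β)^j · √(π/(2β)), odd powers integrate to 0; here √(π/(2β)) = 0.73345. Derivatives: d/dx e^(−βx²) = −2βx·e^(−βx²), d²/dx² e^(−βx²) = (4β²x² − 2β)·e^(−βx²).
Normalization: ∫|Ψ|² dx = 0.73345.
⟨p⟩ = 0.0000 and ⟨p²⟩ = 1.2261.
(Δp)² = 1.2261 − (0.0000)² = 1.2261.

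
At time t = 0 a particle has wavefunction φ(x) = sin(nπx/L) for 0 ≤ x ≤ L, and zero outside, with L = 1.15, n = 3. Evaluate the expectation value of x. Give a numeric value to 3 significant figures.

0.575

⟨x⟩ = ∫ x·|φ|² dx / ∫|φ|² dx (integrals over the domain).
With sin²θ = (1 − cos2θ)/2 on 0 ≤ x ≤ L: ∫sin²(nπx/L) dx = L/2, ∫x·sin²(nπx/L) dx = L²/4, ∫x²·sin²(nπx/L) dx = L³·(1/6 − 1/(4n²π²)); higher powers xᵏ the same way, integrating xᵏ·cos(2nπx/L) by parts.
State is unnormalized: ∫|φ|² dx = 0.57500, and ∫φ*·x·φ dx = 0.33063, so ⟨x⟩ = 0.33063 / 0.57500.
⟨x⟩ = 0.57500.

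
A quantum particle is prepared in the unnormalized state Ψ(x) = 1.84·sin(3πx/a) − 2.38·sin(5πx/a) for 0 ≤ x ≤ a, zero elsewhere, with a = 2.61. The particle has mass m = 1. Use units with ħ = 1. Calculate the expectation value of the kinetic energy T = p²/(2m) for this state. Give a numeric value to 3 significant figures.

13.8

T = −(ħ²/2m) d²/dx², so ⟨T⟩ = −(ħ²/2m) ∫ Ψ*·Ψ'' dx / ∫|Ψ|² dx; with m = 1.
d²/dx² sin(jπx/a) = −(jπ/a)²·sin(jπx/a); on 0 ≤ x ≤ a, ∫sin²(jπx/a) dx = a/2 and ∫sin(jπx/a)·sin(lπx/a) dx = 0 for j ≠ l, so only diagonal terms survive in ∫|Ψ|² and ∫Ψ·Ψ″; ∫Ψ·Ψ′ dx = [Ψ²/2] between the walls = 0.
State is unnormalized: ∫|Ψ|² dx = 11.810, and ∫Ψ*·(−ħ²/2m · Ψ'') dx = 162.68, so ⟨T⟩ = 162.68 / 11.810.
⟨T⟩ = 13.774.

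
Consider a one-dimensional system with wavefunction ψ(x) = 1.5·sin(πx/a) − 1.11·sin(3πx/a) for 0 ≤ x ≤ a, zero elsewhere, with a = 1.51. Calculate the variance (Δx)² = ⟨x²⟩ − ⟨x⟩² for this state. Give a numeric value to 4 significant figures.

0.02798

Compute ⟨x⟩ and ⟨x²⟩ separately, then (Δx)² = ⟨x²⟩ − ⟨x⟩².
On 0 ≤ x ≤ a (j ≠ l): ∫sin²(jπx/a) dx = a/2, ∫sin(jπx/a)·sin(lπx/a) dx = 0; diagonal moments ∫x·sin²(jπx/a) dx = a²/4, ∫x²·sin²(jπx/a) dx = a³·(1/6 − 1/(4j²π²)); cross terms ∫x·sin(jπx/a)·sin(lπx/a) dx = 0 for j + l even and −4jla²/(π²(j² − l²)²) for j + l odd, ∫x²·sin(jπx/a)·sin(lπx/a) dx = (−1)^(j+l)·4jla³/(π²(j² − l²)²); higher powers the same way via product-to-sum and parts.
Normalization: ∫|ψ|² dx = 2.6290.
⟨x⟩ = 0.75500 and ⟨x²⟩ = 0.59800.
(Δx)² = 0.59800 − (0.75500)² = 0.027979.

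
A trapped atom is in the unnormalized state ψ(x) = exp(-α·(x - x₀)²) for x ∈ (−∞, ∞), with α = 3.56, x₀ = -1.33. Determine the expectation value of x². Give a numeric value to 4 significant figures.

⟨x²⟩ = ∫ x²·|ψ|² dx / ∫|ψ|² dx (integrals over the domain).
Gaussian moments (u = x − x₀): ∫u^(2j)·e^(−2αu²) du = (2j−1)!!/(4α)^j · √(π/(2α)), odd powers integrate to 0; here √(π/(2α)) = 0.66426.
State is unnormalized: ∫|ψ|² dx = 0.66426, and ∫ψ*·x²·ψ dx = 1.2216, so ⟨x²⟩ = 1.2216 / 0.66426.
⟨x²⟩ = 1.8391.

1.839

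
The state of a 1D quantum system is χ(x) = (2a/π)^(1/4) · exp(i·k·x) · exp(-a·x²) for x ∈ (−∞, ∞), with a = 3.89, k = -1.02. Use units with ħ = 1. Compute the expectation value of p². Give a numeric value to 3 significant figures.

p² χ = −ħ² d²χ/dx²; ⟨p²⟩ = −ħ² ∫ χ*·χ'' dx.
Gaussian moments: ∫x^(2j)·e^(−2ax²) dx = (2j−1)!!/(4a)^j · √(π/(2a)), odd powers integrate to 0; here √(π/(2a)) = 0.63546. Derivatives: χ′ = (ik − 2ax)·χ, χ″ = ((ik − 2ax)² − 2a)·χ; the odd-in-x pieces drop out.
⟨p²⟩ = 4.9304.

4.93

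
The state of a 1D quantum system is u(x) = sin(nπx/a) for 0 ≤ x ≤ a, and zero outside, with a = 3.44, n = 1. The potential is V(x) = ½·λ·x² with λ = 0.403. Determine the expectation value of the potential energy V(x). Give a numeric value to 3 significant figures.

0.674

⟨V⟩ = ∫ V(x)·|u|² dx / ∫|u|² dx.
With sin²θ = (1 − cos2θ)/2 on 0 ≤ x ≤ a: ∫sin²(nπx/a) dx = a/2, ∫x·sin²(nπx/a) dx = a²/4, ∫x²·sin²(nπx/a) dx = a³·(1/6 − 1/(4n²π²)); higher powers xᵏ the same way, integrating xᵏ·cos(2nπx/a) by parts.
State is unnormalized: ∫|u|² dx = 1.7200, and ∫u*·V(x)·u dx = 1.1593, so ⟨V⟩ = 1.1593 / 1.7200.
⟨V⟩ = 0.67402.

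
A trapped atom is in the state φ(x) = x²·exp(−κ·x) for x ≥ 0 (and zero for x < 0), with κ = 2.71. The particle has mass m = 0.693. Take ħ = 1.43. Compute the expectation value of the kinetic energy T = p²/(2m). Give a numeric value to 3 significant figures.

3.61

T = −(ħ²/2m) d²/dx², so ⟨T⟩ = −(ħ²/2m) ∫ φ*·φ'' dx / ∫|φ|² dx; with m = 0.693.
Differentiate x²·exp(−κ·x) with the product rule; every integrand then reduces to terms xʲ·e^(−2κx) on [0, ∞), with ∫₀^∞ xʲ·e^(−2κx) dx = j!/(2κ)^(j+1).
State is unnormalized: ∫|φ|² dx = 0.0051312, and ∫φ*·(−ħ²/2m · φ'') dx = 0.018533, so ⟨T⟩ = 0.018533 / 0.0051312.
⟨T⟩ = 3.6118.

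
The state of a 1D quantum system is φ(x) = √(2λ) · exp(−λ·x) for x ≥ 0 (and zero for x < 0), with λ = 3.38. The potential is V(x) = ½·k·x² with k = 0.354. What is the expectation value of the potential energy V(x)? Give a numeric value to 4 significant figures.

⟨V⟩ = ∫ V(x)·|φ|² dx.
Every integrand reduces to terms xʲ·e^(−2λx) on [0, ∞); use ∫₀^∞ xʲ·e^(−2λx) dx = j!/(2λ)^(j+1).
⟨V⟩ = 0.0077466.

0.007747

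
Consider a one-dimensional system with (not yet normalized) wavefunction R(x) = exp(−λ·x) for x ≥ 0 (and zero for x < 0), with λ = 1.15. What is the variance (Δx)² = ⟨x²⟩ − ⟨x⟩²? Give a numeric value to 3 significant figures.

Compute ⟨x⟩ and ⟨x²⟩ separately, then (Δx)² = ⟨x²⟩ − ⟨x⟩².
Every integrand reduces to terms xʲ·e^(−2λx) on [0, ∞); use ∫₀^∞ xʲ·e^(−2λx) dx = j!/(2λ)^(j+1).
Normalization: ∫|R|² dx = 0.43478.
⟨x⟩ = 0.43478 and ⟨x²⟩ = 0.37807.
(Δx)² = 0.37807 − (0.43478)² = 0.18904.

0.189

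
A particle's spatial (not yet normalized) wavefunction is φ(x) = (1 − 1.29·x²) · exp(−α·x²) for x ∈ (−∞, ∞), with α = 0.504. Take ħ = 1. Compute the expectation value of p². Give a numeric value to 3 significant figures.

2.73

p² φ = −ħ² d²φ/dx²; ⟨p²⟩ = −ħ² ∫ φ*·φ'' dx / ∫|φ|² dx.
Expand each integrand as polynomial × e^(−2αx²) and use ∫x^(2j)·e^(−2αx²) dx = (2j−1)!!/(4α)^j · √(π/(2α)), odd powers → 0; here √(π/(2α)) = 1.7654. Differentiate with the product rule, d/dx e^(−αx²) = −2αx·e^(−αx²).
State is unnormalized: ∫|φ|² dx = 1.6746, and ∫φ*·(−ħ² φ'') dx = 4.5786, so ⟨p²⟩ = 4.5786 / 1.6746.
⟨p²⟩ = 2.7341.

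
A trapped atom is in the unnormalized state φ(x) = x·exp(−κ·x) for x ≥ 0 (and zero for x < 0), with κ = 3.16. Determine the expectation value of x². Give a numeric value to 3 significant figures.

0.300

⟨x²⟩ = ∫ x²·|φ|² dx / ∫|φ|² dx (integrals over the domain).
Every integrand reduces to terms xʲ·e^(−2κx) on [0, ∞); use ∫₀^∞ xʲ·e^(−2κx) dx = j!/(2κ)^(j+1).
State is unnormalized: ∫|φ|² dx = 0.0079228, and ∫φ*·x²·φ dx = 0.0023803, so ⟨x²⟩ = 0.0023803 / 0.0079228.
⟨x²⟩ = 0.30043.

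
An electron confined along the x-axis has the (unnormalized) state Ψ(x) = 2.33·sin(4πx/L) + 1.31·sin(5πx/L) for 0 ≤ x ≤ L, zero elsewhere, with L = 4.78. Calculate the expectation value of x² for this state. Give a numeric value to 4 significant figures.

⟨x²⟩ = ∫ x²·|Ψ|² dx / ∫|Ψ|² dx (integrals over the domain).
On 0 ≤ x ≤ L (j ≠ l): ∫sin²(jπx/L) dx = L/2, ∫sin(jπx/L)·sin(lπx/L) dx = 0; diagonal moments ∫x·sin²(jπx/L) dx = L²/4, ∫x²·sin²(jπx/L) dx = L³·(1/6 − 1/(4j²π²)); cross terms ∫x·sin(jπx/L)·sin(lπx/L) dx = 0 for j + l even and −4jlL²/(π²(j² − l²)²) for j + l odd, ∫x²·sin(jπx/L)·sin(lπx/L) dx = (−1)^(j+l)·4jlL³/(π²(j² − l²)²); higher powers the same way via product-to-sum and parts.
State is unnormalized: ∫|Ψ|² dx = 17.077, and ∫Ψ*·x²·Ψ dx = 62.210, so ⟨x²⟩ = 62.210 / 17.077.
⟨x²⟩ = 3.6430.

3.643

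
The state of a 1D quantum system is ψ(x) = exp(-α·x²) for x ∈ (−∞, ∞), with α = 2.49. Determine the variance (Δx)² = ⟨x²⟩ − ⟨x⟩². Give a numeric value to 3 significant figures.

Compute ⟨x⟩ and ⟨x²⟩ separately, then (Δx)² = ⟨x²⟩ − ⟨x⟩².
Gaussian moments: ∫x^(2j)·e^(−2αx²) dx = (2j−1)!!/(4α)^j · √(π/(2α)), odd powers integrate to 0; here √(π/(2α)) = 0.79426.
Normalization: ∫|ψ|² dx = 0.79426.
⟨x⟩ = 0.0000 and ⟨x²⟩ = 0.10040.
(Δx)² = 0.10040 − (0.0000)² = 0.10040.

0.100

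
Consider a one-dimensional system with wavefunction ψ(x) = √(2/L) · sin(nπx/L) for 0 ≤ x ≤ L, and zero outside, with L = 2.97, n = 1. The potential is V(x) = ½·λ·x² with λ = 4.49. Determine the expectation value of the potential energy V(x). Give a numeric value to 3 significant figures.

5.60

⟨V⟩ = ∫ V(x)·|ψ|² dx.
With sin²θ = (1 − cos2θ)/2 on 0 ≤ x ≤ L: ∫sin²(nπx/L) dx = L/2, ∫x·sin²(nπx/L) dx = L²/4, ∫x²·sin²(nπx/L) dx = L³·(1/6 − 1/(4n²π²)); higher powers xᵏ the same way, integrating xᵏ·cos(2nπx/L) by parts.
⟨V⟩ = 5.5977.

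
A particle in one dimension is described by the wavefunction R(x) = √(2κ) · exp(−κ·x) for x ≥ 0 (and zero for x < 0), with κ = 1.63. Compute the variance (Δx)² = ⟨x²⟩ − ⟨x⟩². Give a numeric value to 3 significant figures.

0.0941

Compute ⟨x⟩ and ⟨x²⟩ separately, then (Δx)² = ⟨x²⟩ − ⟨x⟩².
Every integrand reduces to terms xʲ·e^(−2κx) on [0, ∞); use ∫₀^∞ xʲ·e^(−2κx) dx = j!/(2κ)^(j+1).
⟨x⟩ = 0.30675 and ⟨x²⟩ = 0.18819.
(Δx)² = 0.18819 − (0.30675)² = 0.094095.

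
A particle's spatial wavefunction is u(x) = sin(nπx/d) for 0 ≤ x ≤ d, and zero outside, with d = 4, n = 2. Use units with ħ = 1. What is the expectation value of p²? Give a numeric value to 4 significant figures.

p² u = −ħ² d²u/dx²; ⟨p²⟩ = −ħ² ∫ u*·u'' dx / ∫|u|² dx.
d/dx sin(nπx/d) = (nπ/d)·cos(nπx/d) and d²/dx² sin(nπx/d) = −(nπ/d)²·sin(nπx/d); on 0 ≤ x ≤ d, ∫sin²(nπx/d) dx = d/2 and ∫sin(nπx/d)·cos(nπx/d) dx = 0.
State is unnormalized: ∫|u|² dx = 2.0000, and ∫u*·(−ħ² u'') dx = 4.9348, so ⟨p²⟩ = 4.9348 / 2.0000.
⟨p²⟩ = 2.4674.

2.467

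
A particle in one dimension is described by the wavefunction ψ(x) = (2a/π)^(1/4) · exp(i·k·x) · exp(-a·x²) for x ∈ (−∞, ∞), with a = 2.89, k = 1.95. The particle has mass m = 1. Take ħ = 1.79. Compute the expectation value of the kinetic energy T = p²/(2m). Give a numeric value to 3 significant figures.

10.7

T = −(ħ²/2m) d²/dx², so ⟨T⟩ = −(ħ²/2m) ∫ ψ*·ψ'' dx; with m = 1.
Gaussian moments: ∫x^(2j)·e^(−2ax²) dx = (2j−1)!!/(4a)^j · √(π/(2a)), odd powers integrate to 0; here √(π/(2a)) = 0.73724. Derivatives: ψ′ = (ik − 2ax)·ψ, ψ″ = ((ik − 2ax)² − 2a)·ψ; the odd-in-x pieces drop out.
⟨T⟩ = 10.722.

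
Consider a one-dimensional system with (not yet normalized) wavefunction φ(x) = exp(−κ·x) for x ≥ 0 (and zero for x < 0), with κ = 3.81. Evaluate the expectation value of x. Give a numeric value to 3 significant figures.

0.131

⟨x⟩ = ∫ x·|φ|² dx / ∫|φ|² dx (integrals over the domain).
Every integrand reduces to terms xʲ·e^(−2κx) on [0, ∞); use ∫₀^∞ xʲ·e^(−2κx) dx = j!/(2κ)^(j+1).
State is unnormalized: ∫|φ|² dx = 0.13123, and ∫φ*·x·φ dx = 0.017222, so ⟨x⟩ = 0.017222 / 0.13123.
⟨x⟩ = 0.13123.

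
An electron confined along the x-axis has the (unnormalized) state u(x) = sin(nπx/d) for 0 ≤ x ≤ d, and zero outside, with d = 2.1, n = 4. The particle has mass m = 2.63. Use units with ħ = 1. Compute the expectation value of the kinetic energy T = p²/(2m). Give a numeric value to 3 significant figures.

T = −(ħ²/2m) d²/dx², so ⟨T⟩ = −(ħ²/2m) ∫ u*·u'' dx / ∫|u|² dx; with m = 2.63.
d/dx sin(nπx/d) = (nπ/d)·cos(nπx/d) and d²/dx² sin(nπx/d) = −(nπ/d)²·sin(nπx/d); on 0 ≤ x ≤ d, ∫sin²(nπx/d) dx = d/2 and ∫sin(nπx/d)·cos(nπx/d) dx = 0.
State is unnormalized: ∫|u|² dx = 1.0500, and ∫u*·(−ħ²/2m · u'') dx = 7.1480, so ⟨T⟩ = 7.1480 / 1.0500.
⟨T⟩ = 6.8076.

6.81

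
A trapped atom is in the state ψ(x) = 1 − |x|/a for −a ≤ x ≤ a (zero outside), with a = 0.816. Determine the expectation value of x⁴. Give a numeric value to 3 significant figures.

⟨x⁴⟩ = ∫ x⁴·|ψ|² dx / ∫|ψ|² dx (integrals over the domain).
ψ is even, so ∫ over [−a, a] = 2∫₀ᵃ with ψ = 1 − x/a there: ∫₀ᵃ (1 − x/a)² dx = a/3, ∫₀ᵃ x²(1 − x/a)² dx = a³/30, ∫₀ᵃ x⁴(1 − x/a)² dx = a⁵/105.
State is unnormalized: ∫|ψ|² dx = 0.54400, and ∫ψ*·x⁴·ψ dx = 0.0068911, so ⟨x⁴⟩ = 0.0068911 / 0.54400.
⟨x⁴⟩ = 0.012668.

0.0127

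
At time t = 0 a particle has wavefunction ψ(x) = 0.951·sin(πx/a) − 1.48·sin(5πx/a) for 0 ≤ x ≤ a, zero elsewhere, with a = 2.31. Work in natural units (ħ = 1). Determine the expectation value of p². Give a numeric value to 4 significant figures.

33.27

p² ψ = −ħ² d²ψ/dx²; ⟨p²⟩ = −ħ² ∫ ψ*·ψ'' dx / ∫|ψ|² dx.
d²/dx² sin(jπx/a) = −(jπ/a)²·sin(jπx/a); on 0 ≤ x ≤ a, ∫sin²(jπx/a) dx = a/2 and ∫sin(jπx/a)·sin(lπx/a) dx = 0 for j ≠ l, so only diagonal terms survive in ∫|ψ|² and ∫ψ·ψ″; ∫ψ·ψ′ dx = [ψ²/2] between the walls = 0.
State is unnormalized: ∫|ψ|² dx = 3.5745, and ∫ψ*·(−ħ² ψ'') dx = 118.91, so ⟨p²⟩ = 118.91 / 3.5745.
⟨p²⟩ = 33.268.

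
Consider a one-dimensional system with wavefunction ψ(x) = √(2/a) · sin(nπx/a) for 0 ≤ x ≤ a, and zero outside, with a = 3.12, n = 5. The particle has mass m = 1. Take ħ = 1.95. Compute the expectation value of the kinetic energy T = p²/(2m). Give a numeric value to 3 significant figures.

48.2

T = −(ħ²/2m) d²/dx², so ⟨T⟩ = −(ħ²/2m) ∫ ψ*·ψ'' dx; with m = 1.
d/dx sin(nπx/a) = (nπ/a)·cos(nπx/a) and d²/dx² sin(nπx/a) = −(nπ/a)²·sin(nπx/a); on 0 ≤ x ≤ a, ∫sin²(nπx/a) dx = a/2 and ∫sin(nπx/a)·cos(nπx/a) dx = 0.
⟨T⟩ = 48.191.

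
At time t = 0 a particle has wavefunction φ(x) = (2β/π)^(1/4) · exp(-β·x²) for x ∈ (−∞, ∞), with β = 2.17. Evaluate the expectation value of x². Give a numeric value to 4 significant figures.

0.1152

⟨x²⟩ = ∫ x²·|φ|² dx (integrals over the domain).
Gaussian moments: ∫x^(2j)·e^(−2βx²) dx = (2j−1)!!/(4β)^j · √(π/(2β)), odd powers integrate to 0; here √(π/(2β)) = 0.85081.
⟨x²⟩ = 0.11521.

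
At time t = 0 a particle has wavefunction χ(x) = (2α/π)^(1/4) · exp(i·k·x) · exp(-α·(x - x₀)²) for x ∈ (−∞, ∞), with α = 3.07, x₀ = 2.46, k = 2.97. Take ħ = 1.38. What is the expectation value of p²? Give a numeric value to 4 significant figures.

22.65

p² χ = −ħ² d²χ/dx²; ⟨p²⟩ = −ħ² ∫ χ*·χ'' dx.
Gaussian moments (u = x − x₀): ∫u^(2j)·e^(−2αu²) du = (2j−1)!!/(4α)^j · √(π/(2α)), odd powers integrate to 0; here √(π/(2α)) = 0.71530. Derivatives: χ′ = (ik − 2αu)·χ, χ″ = ((ik − 2αu)² − 2α)·χ; the odd-in-u pieces drop out.
⟨p²⟩ = 22.645.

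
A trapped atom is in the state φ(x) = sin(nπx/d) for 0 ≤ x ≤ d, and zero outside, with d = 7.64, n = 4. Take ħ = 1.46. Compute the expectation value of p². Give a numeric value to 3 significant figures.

5.77

p² φ = −ħ² d²φ/dx²; ⟨p²⟩ = −ħ² ∫ φ*·φ'' dx / ∫|φ|² dx.
d/dx sin(nπx/d) = (nπ/d)·cos(nπx/d) and d²/dx² sin(nπx/d) = −(nπ/d)²·sin(nπx/d); on 0 ≤ x ≤ d, ∫sin²(nπx/d) dx = d/2 and ∫sin(nπx/d)·cos(nπx/d) dx = 0.
State is unnormalized: ∫|φ|² dx = 3.8200, and ∫φ*·(−ħ² φ'') dx = 22.029, so ⟨p²⟩ = 22.029 / 3.8200.
⟨p²⟩ = 5.7669.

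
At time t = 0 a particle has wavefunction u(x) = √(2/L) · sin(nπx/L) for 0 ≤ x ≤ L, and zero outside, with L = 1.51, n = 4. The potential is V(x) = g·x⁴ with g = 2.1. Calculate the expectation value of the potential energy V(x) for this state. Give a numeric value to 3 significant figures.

2.12

⟨V⟩ = ∫ V(x)·|u|² dx.
With sin²θ = (1 − cos2θ)/2 on 0 ≤ x ≤ L: ∫sin²(nπx/L) dx = L/2, ∫x·sin²(nπx/L) dx = L²/4, ∫x²·sin²(nπx/L) dx = L³·(1/6 − 1/(4n²π²)); higher powers xᵏ the same way, integrating xᵏ·cos(2nπx/L) by parts.
⟨V⟩ = 2.1150.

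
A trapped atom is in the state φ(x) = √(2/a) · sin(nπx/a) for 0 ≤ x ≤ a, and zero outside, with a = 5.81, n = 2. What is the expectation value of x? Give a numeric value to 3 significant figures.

⟨x⟩ = ∫ x·|φ|² dx (integrals over the domain).
With sin²θ = (1 − cos2θ)/2 on 0 ≤ x ≤ a: ∫sin²(nπx/a) dx = a/2, ∫x·sin²(nπx/a) dx = a²/4, ∫x²·sin²(nπx/a) dx = a³·(1/6 − 1/(4n²π²)); higher powers xᵏ the same way, integrating xᵏ·cos(2nπx/a) by parts.
⟨x⟩ = 2.9050.

2.91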